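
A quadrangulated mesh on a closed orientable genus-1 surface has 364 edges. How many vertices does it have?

182

χ = 2 − 2·1 = 0, and every face is a square so 4F = 2E.
F = 2E/4 = 182. Then V = 0 + E − F = 0 + 364 − 182 = 182.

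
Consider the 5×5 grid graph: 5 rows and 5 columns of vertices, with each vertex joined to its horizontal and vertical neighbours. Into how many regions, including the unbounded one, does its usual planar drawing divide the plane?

17

The grid has V = 5·5 = 25 vertices and E = 5·4 + 5·4 = 40 edges.
F = 2 − V + E = 2 − 25 + 40 = 17.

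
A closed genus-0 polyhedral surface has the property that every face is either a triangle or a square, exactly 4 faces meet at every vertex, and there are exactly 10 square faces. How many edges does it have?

Let x be the number of triangles; then F = 10 + x.
Edge–face incidences: 2E = 4·10 + 3·x = 40 + 3x.
Every vertex has degree 4, so 4V = 2E.
Euler: V − E + F = 2 ⇒ (2E)/4 − E + (10 + x) = 2.
Multiply by 8: 2·(2E) − 4·(2E) + 8·(10 + x) = 16, i.e. 80 + 8x − 2·(40 + 3x) = 16.
Collecting terms: 2x = 16, so x = 8.
Then 2E = 40 + 3·8 = 64, so E = 32, V = 2E/4 = 16, F = 10 + 8 = 18.

32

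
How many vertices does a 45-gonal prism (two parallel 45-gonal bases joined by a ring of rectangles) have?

90

A prism on an n-gon has two n-gon bases and n rectangular sides: V = 2·45 = 90, E = 3·45 = 135, F = 45 + 2 = 47.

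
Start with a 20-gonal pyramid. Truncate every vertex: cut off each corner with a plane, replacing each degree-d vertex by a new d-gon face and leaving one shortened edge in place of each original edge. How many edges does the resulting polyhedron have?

The base solid has V = 21, E = 40, F = 21.
Truncation replaces each original edge-end by a new vertex, so V′ = 2E = 80.
Each original edge survives, and each old vertex of degree d contributes d new edges; summing degrees gives Σd = 2E, so E′ = E + 2E = 3E = 120.
Each original face survives and each original vertex becomes one new face: F′ = F + V = 42.

120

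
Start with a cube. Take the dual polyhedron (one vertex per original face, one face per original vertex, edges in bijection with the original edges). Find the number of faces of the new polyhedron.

The base solid has V = 8, E = 12, F = 6.
The dual swaps V and F and preserves E: V′ = F = 6, E′ = E = 12, F′ = V = 8.

8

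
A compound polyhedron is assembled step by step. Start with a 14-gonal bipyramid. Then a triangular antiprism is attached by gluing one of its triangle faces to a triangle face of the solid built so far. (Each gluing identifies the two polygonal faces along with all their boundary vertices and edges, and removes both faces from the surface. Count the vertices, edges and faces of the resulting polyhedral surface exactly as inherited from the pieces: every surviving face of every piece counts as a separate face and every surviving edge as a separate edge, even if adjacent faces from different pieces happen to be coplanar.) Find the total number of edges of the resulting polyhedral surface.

51

A 14-gonal bipyramid: V=16, E=42, F=28.
Attach a triangular antiprism (V=6, E=12, F=8) along a 3-gon: merge 3 vertices and 3 edges, delete both glued faces → V=19, E=51, F=34.
Check: V − E + F = 19 − 51 + 34 = 2.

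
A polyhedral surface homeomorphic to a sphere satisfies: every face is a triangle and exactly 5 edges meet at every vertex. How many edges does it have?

30

Each face has 3 edges and each edge borders two faces, so 2E = 3F.
Each vertex has degree 5, so 5V = 2E and hence V = 3F/5.
Euler: V − E + F = 2 ⇒ (3F/5) − (3F/2) + F = 2.
Multiply by 10: (6 − 15 + 10)F = 20, i.e. 1F = 20.
So F = 20, E = 3·20/2 = 30, V = 3·20/5 = 12.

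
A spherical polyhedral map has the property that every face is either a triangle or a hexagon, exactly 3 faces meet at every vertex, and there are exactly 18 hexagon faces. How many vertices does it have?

40

Let x be the number of triangles; then F = 18 + x.
Edge–face incidences: 2E = 6·18 + 3·x = 108 + 3x.
Every vertex has degree 3, so 3V = 2E.
Euler: V − E + F = 2 ⇒ (2E)/3 − E + (18 + x) = 2.
Multiply by 6: 2·(2E) − 3·(2E) + 6·(18 + x) = 12, i.e. 108 + 6x − (108 + 3x) = 12.
Collecting terms: 3x = 12, so x = 4.
Then 2E = 108 + 3·4 = 120, so E = 60, V = 2E/3 = 40, F = 18 + 4 = 22.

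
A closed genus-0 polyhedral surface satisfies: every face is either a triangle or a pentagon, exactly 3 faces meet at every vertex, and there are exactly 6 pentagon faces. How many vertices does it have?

Let x be the number of triangles; then F = 6 + x.
Edge–face incidences: 2E = 5·6 + 3·x = 30 + 3x.
Every vertex has degree 3, so 3V = 2E.
Euler: V − E + F = 2 ⇒ (2E)/3 − E + (6 + x) = 2.
Multiply by 6: 2·(2E) − 3·(2E) + 6·(6 + x) = 12, i.e. 36 + 6x − (30 + 3x) = 12.
Collecting terms: 3x + 6 = 12, so 3x = 6, so x = 2.
Then 2E = 30 + 3·2 = 36, so E = 18, V = 2E/3 = 12, F = 6 + 2 = 8.

12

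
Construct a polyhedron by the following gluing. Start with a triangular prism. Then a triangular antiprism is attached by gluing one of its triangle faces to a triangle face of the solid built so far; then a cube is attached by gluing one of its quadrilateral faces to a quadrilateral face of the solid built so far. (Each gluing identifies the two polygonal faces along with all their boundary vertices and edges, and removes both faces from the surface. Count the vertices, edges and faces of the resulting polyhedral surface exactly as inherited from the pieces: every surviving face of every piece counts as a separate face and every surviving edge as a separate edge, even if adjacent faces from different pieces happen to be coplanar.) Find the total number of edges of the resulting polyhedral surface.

A triangular prism: V=6, E=9, F=5.
Attach a triangular antiprism (V=6, E=12, F=8) along a 3-gon: merge 3 vertices and 3 edges, delete both glued faces → V=9, E=18, F=11.
Attach a cube (V=8, E=12, F=6) along a 4-gon: merge 4 vertices and 4 edges, delete both glued faces → V=13, E=26, F=15.
Check: V − E + F = 13 − 26 + 15 = 2.

26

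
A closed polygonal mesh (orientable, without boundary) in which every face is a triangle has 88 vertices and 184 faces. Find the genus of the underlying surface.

3

Every face is a triangle, so 2E = 3·184 = 552, giving E = 276.
χ = V − E + F = 88 − 276 + 184 = -4.
For a closed orientable surface χ = 2 − 2g, so g = (2 − (-4))/2 = 3.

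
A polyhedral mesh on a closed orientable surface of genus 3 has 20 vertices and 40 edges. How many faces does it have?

For a closed orientable surface of genus 3, χ = 2 − 2·3 = -4.
F = -4 − V + E = -4 − 20 + 40 = 16.

16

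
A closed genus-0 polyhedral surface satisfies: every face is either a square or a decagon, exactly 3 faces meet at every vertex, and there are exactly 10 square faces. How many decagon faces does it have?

2

Let x be the number of decagons; then F = 10 + x.
Edge–face incidences: 2E = 4·10 + 10·x = 40 + 10x.
Every vertex has degree 3, so 3V = 2E.
Euler: V − E + F = 2 ⇒ (2E)/3 − E + (10 + x) = 2.
Multiply by 6: 2·(2E) − 3·(2E) + 6·(10 + x) = 12, i.e. 60 + 6x − (40 + 10x) = 12.
Collecting terms: −4x + 20 = 12, so −4x = −8, so x = 2.
Then 2E = 40 + 10·2 = 60, so E = 30, V = 2E/3 = 20, F = 10 + 2 = 12.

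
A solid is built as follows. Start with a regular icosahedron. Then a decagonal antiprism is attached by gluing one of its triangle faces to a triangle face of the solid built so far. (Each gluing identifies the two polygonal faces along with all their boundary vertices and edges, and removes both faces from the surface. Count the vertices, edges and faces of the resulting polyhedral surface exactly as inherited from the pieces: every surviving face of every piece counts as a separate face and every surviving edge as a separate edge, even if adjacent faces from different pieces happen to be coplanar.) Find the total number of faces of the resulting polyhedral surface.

40

A regular icosahedron: V=12, E=30, F=20.
Attach a decagonal antiprism (V=20, E=40, F=22) along a 3-gon: merge 3 vertices and 3 edges, delete both glued faces → V=29, E=67, F=40.
Check: V − E + F = 29 − 67 + 40 = 2.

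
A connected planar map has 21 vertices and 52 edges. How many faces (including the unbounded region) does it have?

Euler's formula for a connected plane graph: V − E + F = 2, so F = 2 − 21 + 52 = 33.

33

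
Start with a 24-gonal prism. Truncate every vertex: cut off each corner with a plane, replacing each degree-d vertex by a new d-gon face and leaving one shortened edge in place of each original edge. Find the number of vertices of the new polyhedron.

The base solid has V = 48, E = 72, F = 26.
Truncation replaces each original edge-end by a new vertex, so V′ = 2E = 144.
Each original edge survives, and each old vertex of degree d contributes d new edges; summing degrees gives Σd = 2E, so E′ = E + 2E = 3E = 216.
Each original face survives and each original vertex becomes one new face: F′ = F + V = 74.

144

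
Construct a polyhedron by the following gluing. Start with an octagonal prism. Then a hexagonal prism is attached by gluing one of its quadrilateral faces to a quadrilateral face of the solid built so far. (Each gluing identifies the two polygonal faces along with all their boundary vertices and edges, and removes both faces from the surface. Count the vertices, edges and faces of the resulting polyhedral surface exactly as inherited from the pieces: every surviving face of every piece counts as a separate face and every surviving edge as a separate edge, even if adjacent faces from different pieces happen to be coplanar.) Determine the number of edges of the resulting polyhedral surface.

An octagonal prism: V=16, E=24, F=10.
Attach a hexagonal prism (V=12, E=18, F=8) along a 4-gon: merge 4 vertices and 4 edges, delete both glued faces → V=24, E=38, F=16.
Check: V − E + F = 24 − 38 + 16 = 2.

38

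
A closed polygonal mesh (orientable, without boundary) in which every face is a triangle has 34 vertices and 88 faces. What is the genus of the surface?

6

Every face is a triangle, so 2E = 3·88 = 264, giving E = 132.
χ = V − E + F = 34 − 132 + 88 = -10.
For a closed orientable surface χ = 2 − 2g, so g = (2 − (-10))/2 = 6.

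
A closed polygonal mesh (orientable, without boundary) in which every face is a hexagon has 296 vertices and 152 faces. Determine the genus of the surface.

Every face is a hexagon, so 2E = 6·152 = 912, giving E = 456.
χ = V − E + F = 296 − 456 + 152 = -8.
For a closed orientable surface χ = 2 − 2g, so g = (2 − (-8))/2 = 5.

5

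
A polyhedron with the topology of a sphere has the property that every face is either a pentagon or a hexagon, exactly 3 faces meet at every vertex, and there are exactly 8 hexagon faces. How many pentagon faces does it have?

12

Let x be the number of pentagons; then F = 8 + x.
Edge–face incidences: 2E = 6·8 + 5·x = 48 + 5x.
Every vertex has degree 3, so 3V = 2E.
Euler: V − E + F = 2 ⇒ (2E)/3 − E + (8 + x) = 2.
Multiply by 6: 2·(2E) − 3·(2E) + 6·(8 + x) = 12, i.e. 48 + 6x − (48 + 5x) = 12.
Collecting terms: x = 12.
Then 2E = 48 + 5·12 = 108, so E = 54, V = 2E/3 = 36, F = 8 + 12 = 20.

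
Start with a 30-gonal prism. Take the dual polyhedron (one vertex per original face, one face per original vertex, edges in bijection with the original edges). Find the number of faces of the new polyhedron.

60

The base solid has V = 60, E = 90, F = 32.
The dual swaps V and F and preserves E: V′ = F = 32, E′ = E = 90, F′ = V = 60.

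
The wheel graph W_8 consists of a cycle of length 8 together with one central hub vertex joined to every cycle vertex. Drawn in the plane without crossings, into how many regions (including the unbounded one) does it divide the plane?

9

W_8 has V = 8 + 1 = 9 vertices and E = 2·8 = 16 edges.
By Euler's formula F = 2 − V + E = 2 − 9 + 16 = 9.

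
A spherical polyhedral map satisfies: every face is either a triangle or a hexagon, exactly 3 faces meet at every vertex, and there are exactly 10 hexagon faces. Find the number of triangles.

4

Let x be the number of triangles; then F = 10 + x.
Edge–face incidences: 2E = 6·10 + 3·x = 60 + 3x.
Every vertex has degree 3, so 3V = 2E.
Euler: V − E + F = 2 ⇒ (2E)/3 − E + (10 + x) = 2.
Multiply by 6: 2·(2E) − 3·(2E) + 6·(10 + x) = 12, i.e. 60 + 6x − (60 + 3x) = 12.
Collecting terms: 3x = 12, so x = 4.
Then 2E = 60 + 3·4 = 72, so E = 36, V = 2E/3 = 24, F = 10 + 4 = 14.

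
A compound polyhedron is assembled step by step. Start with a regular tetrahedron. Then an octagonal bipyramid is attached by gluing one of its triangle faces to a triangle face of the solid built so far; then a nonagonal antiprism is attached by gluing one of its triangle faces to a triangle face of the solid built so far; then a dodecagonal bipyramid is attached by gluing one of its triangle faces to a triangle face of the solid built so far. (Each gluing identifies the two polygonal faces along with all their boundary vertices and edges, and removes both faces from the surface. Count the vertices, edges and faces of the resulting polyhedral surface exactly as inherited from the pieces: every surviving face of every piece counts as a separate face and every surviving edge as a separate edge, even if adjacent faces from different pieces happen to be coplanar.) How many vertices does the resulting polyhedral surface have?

A regular tetrahedron: V=4, E=6, F=4.
Attach an octagonal bipyramid (V=10, E=24, F=16) along a 3-gon: merge 3 vertices and 3 edges, delete both glued faces → V=11, E=27, F=18.
Attach a nonagonal antiprism (V=18, E=36, F=20) along a 3-gon: merge 3 vertices and 3 edges, delete both glued faces → V=26, E=60, F=36.
Attach a dodecagonal bipyramid (V=14, E=36, F=24) along a 3-gon: merge 3 vertices and 3 edges, delete both glued faces → V=37, E=93, F=58.
Check: V − E + F = 37 − 93 + 58 = 2.

37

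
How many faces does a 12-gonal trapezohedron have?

The n-trapezohedron (dual of the n-antiprism) has V = 2·12 + 2 = 26, E = 4·12 = 48, F = 2·12 = 24.

24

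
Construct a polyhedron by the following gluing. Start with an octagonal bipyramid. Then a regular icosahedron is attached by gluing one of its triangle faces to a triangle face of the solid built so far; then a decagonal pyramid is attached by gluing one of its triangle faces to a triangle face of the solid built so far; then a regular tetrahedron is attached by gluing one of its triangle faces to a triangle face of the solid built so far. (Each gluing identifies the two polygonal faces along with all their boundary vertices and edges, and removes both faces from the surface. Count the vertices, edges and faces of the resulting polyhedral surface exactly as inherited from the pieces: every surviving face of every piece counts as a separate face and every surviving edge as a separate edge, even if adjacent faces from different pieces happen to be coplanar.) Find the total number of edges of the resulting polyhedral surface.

71

An octagonal bipyramid: V=10, E=24, F=16.
Attach a regular icosahedron (V=12, E=30, F=20) along a 3-gon: merge 3 vertices and 3 edges, delete both glued faces → V=19, E=51, F=34.
Attach a decagonal pyramid (V=11, E=20, F=11) along a 3-gon: merge 3 vertices and 3 edges, delete both glued faces → V=27, E=68, F=43.
Attach a regular tetrahedron (V=4, E=6, F=4) along a 3-gon: merge 3 vertices and 3 edges, delete both glued faces → V=28, E=71, F=45.
Check: V − E + F = 28 − 71 + 45 = 2.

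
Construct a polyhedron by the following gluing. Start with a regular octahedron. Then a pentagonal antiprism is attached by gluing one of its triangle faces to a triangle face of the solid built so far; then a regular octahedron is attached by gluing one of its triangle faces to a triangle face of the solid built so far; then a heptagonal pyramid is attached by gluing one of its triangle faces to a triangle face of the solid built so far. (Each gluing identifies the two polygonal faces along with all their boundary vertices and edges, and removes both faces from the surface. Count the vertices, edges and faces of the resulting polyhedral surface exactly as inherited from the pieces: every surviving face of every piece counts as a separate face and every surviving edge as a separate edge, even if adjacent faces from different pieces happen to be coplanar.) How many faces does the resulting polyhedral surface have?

A regular octahedron: V=6, E=12, F=8.
Attach a pentagonal antiprism (V=10, E=20, F=12) along a 3-gon: merge 3 vertices and 3 edges, delete both glued faces → V=13, E=29, F=18.
Attach a regular octahedron (V=6, E=12, F=8) along a 3-gon: merge 3 vertices and 3 edges, delete both glued faces → V=16, E=38, F=24.
Attach a heptagonal pyramid (V=8, E=14, F=8) along a 3-gon: merge 3 vertices and 3 edges, delete both glued faces → V=21, E=49, F=30.
Check: V − E + F = 21 − 49 + 30 = 2.

30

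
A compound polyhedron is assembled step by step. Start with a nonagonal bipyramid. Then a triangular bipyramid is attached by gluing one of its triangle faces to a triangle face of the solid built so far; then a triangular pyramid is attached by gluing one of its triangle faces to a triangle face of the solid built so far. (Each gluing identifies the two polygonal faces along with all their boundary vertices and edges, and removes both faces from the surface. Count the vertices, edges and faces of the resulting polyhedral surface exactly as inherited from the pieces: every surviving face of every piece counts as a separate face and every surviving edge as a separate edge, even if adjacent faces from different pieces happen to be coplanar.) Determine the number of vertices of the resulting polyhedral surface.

14

A nonagonal bipyramid: V=11, E=27, F=18.
Attach a triangular bipyramid (V=5, E=9, F=6) along a 3-gon: merge 3 vertices and 3 edges, delete both glued faces → V=13, E=33, F=22.
Attach a triangular pyramid (V=4, E=6, F=4) along a 3-gon: merge 3 vertices and 3 edges, delete both glued faces → V=14, E=36, F=24.
Check: V − E + F = 14 − 36 + 24 = 2.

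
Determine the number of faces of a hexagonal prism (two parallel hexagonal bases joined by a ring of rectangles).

A prism on an n-gon has two n-gon bases and n rectangular sides: V = 2·6 = 12, E = 3·6 = 18, F = 6 + 2 = 8.

8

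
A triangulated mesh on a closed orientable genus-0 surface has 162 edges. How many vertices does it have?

χ = 2 − 2·0 = 2, and every face is a triangle so 3F = 2E.
F = 2E/3 = 108. Then V = 2 + E − F = 2 + 162 − 108 = 56.

56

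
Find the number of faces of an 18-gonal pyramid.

19

A pyramid on an n-gon base has one n-gon and n triangles: V = 18 + 1 = 19, E = 2·18 = 36, F = 18 + 1 = 19.
Check: V − E + F = 19 − 36 + 19 = 2.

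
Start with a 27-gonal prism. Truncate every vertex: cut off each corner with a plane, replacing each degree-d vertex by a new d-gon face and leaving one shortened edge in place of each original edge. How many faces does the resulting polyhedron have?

83

The base solid has V = 54, E = 81, F = 29.
Truncation replaces each original edge-end by a new vertex, so V′ = 2E = 162.
Each original edge survives, and each old vertex of degree d contributes d new edges; summing degrees gives Σd = 2E, so E′ = E + 2E = 3E = 243.
Each original face survives and each original vertex becomes one new face: F′ = F + V = 83.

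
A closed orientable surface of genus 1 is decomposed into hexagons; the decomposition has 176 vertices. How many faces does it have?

χ = 2 − 2·1 = 0, and every face is a hexagon so 6F = 2E.
V − E + F = 0 with E = 6F/2 gives 176 − (6/2 − 1)·F = 0, so F = 88 and E = 264.

88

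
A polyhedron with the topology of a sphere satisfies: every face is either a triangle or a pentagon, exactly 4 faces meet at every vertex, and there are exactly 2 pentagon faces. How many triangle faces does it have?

10

Let x be the number of triangles; then F = 2 + x.
Edge–face incidences: 2E = 5·2 + 3·x = 10 + 3x.
Every vertex has degree 4, so 4V = 2E.
Euler: V − E + F = 2 ⇒ (2E)/4 − E + (2 + x) = 2.
Multiply by 8: 2·(2E) − 4·(2E) + 8·(2 + x) = 16, i.e. 16 + 8x − 2·(10 + 3x) = 16.
Collecting terms: 2x − 4 = 16, so 2x = 20, so x = 10.
Then 2E = 10 + 3·10 = 40, so E = 20, V = 2E/4 = 10, F = 2 + 10 = 12.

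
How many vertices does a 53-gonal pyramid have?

54

A pyramid on an n-gon base has one n-gon and n triangles: V = 53 + 1 = 54, E = 2·53 = 106, F = 53 + 1 = 54.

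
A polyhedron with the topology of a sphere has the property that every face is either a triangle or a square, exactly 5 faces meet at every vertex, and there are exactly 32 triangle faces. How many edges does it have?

60

Let x be the number of squares; then F = 32 + x.
Edge–face incidences: 2E = 3·32 + 4·x = 96 + 4x.
Every vertex has degree 5, so 5V = 2E.
Euler: V − E + F = 2 ⇒ (2E)/5 − E + (32 + x) = 2.
Multiply by 10: 2·(2E) − 5·(2E) + 10·(32 + x) = 20, i.e. 320 + 10x − 3·(96 + 4x) = 20.
Collecting terms: −2x + 32 = 20, so −2x = −12, so x = 6.
Then 2E = 96 + 4·6 = 120, so E = 60, V = 2E/5 = 24, F = 32 + 6 = 38.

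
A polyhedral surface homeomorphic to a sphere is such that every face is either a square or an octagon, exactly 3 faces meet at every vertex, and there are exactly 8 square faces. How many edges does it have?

24

Let x be the number of octagons; then F = 8 + x.
Edge–face incidences: 2E = 4·8 + 8·x = 32 + 8x.
Every vertex has degree 3, so 3V = 2E.
Euler: V − E + F = 2 ⇒ (2E)/3 − E + (8 + x) = 2.
Multiply by 6: 2·(2E) − 3·(2E) + 6·(8 + x) = 12, i.e. 48 + 6x − (32 + 8x) = 12.
Collecting terms: −2x + 16 = 12, so −2x = −4, so x = 2.
Then 2E = 32 + 8·2 = 48, so E = 24, V = 2E/3 = 16, F = 8 + 2 = 10.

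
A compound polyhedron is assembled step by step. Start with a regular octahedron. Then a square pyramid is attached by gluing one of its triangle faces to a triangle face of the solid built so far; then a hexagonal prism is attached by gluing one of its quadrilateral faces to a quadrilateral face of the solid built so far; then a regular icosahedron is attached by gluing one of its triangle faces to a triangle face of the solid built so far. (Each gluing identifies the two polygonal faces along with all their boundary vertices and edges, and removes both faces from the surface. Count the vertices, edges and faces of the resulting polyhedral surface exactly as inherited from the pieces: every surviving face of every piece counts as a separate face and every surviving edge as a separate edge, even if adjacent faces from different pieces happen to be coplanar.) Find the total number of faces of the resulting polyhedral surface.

35

A regular octahedron: V=6, E=12, F=8.
Attach a square pyramid (V=5, E=8, F=5) along a 3-gon: merge 3 vertices and 3 edges, delete both glued faces → V=8, E=17, F=11.
Attach a hexagonal prism (V=12, E=18, F=8) along a 4-gon: merge 4 vertices and 4 edges, delete both glued faces → V=16, E=31, F=17.
Attach a regular icosahedron (V=12, E=30, F=20) along a 3-gon: merge 3 vertices and 3 edges, delete both glued faces → V=25, E=58, F=35.
Check: V − E + F = 25 − 58 + 35 = 2.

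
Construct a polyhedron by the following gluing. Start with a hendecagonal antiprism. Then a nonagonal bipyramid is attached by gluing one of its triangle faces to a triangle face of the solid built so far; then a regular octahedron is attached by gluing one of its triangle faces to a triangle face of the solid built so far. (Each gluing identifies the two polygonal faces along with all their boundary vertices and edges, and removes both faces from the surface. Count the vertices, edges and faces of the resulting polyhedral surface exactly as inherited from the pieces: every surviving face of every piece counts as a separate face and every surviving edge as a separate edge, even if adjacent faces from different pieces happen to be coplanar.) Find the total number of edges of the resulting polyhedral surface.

A hendecagonal antiprism: V=22, E=44, F=24.
Attach a nonagonal bipyramid (V=11, E=27, F=18) along a 3-gon: merge 3 vertices and 3 edges, delete both glued faces → V=30, E=68, F=40.
Attach a regular octahedron (V=6, E=12, F=8) along a 3-gon: merge 3 vertices and 3 edges, delete both glued faces → V=33, E=77, F=46.
Check: V − E + F = 33 − 77 + 46 = 2.

77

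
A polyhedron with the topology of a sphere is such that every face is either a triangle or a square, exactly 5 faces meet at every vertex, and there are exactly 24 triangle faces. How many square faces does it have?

2

Let x be the number of squares; then F = 24 + x.
Edge–face incidences: 2E = 3·24 + 4·x = 72 + 4x.
Every vertex has degree 5, so 5V = 2E.
Euler: V − E + F = 2 ⇒ (2E)/5 − E + (24 + x) = 2.
Multiply by 10: 2·(2E) − 5·(2E) + 10·(24 + x) = 20, i.e. 240 + 10x − 3·(72 + 4x) = 20.
Collecting terms: −2x + 24 = 20, so −2x = −4, so x = 2.
Then 2E = 72 + 4·2 = 80, so E = 40, V = 2E/5 = 16, F = 24 + 2 = 26.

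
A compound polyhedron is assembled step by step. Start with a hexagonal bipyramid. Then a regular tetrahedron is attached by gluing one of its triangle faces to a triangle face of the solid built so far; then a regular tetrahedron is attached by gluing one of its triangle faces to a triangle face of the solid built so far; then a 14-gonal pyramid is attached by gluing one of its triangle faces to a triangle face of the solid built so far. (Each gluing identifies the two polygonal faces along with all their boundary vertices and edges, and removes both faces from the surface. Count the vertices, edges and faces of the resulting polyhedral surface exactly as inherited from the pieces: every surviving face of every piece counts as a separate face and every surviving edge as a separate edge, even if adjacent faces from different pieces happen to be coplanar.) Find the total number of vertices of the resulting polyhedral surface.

22

A hexagonal bipyramid: V=8, E=18, F=12.
Attach a regular tetrahedron (V=4, E=6, F=4) along a 3-gon: merge 3 vertices and 3 edges, delete both glued faces → V=9, E=21, F=14.
Attach a regular tetrahedron (V=4, E=6, F=4) along a 3-gon: merge 3 vertices and 3 edges, delete both glued faces → V=10, E=24, F=16.
Attach a 14-gonal pyramid (V=15, E=28, F=15) along a 3-gon: merge 3 vertices and 3 edges, delete both glued faces → V=22, E=49, F=29.
Check: V − E + F = 22 − 49 + 29 = 2.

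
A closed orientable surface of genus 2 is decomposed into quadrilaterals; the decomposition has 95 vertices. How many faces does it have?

χ = 2 − 2·2 = -2, and every face is a square so 4F = 2E.
V − E + F = -2 with E = 4F/2 gives 95 − (4/2 − 1)·F = -2, so F = 97 and E = 194.

97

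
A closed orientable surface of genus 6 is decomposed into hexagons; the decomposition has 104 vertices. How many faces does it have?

57

χ = 2 − 2·6 = -10, and every face is a hexagon so 6F = 2E.
V − E + F = -10 with E = 6F/2 gives 104 − (6/2 − 1)·F = -10, so F = 57 and E = 171.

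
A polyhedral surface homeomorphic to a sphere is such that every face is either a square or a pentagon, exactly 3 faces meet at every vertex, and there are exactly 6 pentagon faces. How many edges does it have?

Let x be the number of squares; then F = 6 + x.
Edge–face incidences: 2E = 5·6 + 4·x = 30 + 4x.
Every vertex has degree 3, so 3V = 2E.
Euler: V − E + F = 2 ⇒ (2E)/3 − E + (6 + x) = 2.
Multiply by 6: 2·(2E) − 3·(2E) + 6·(6 + x) = 12, i.e. 36 + 6x − (30 + 4x) = 12.
Collecting terms: 2x + 6 = 12, so 2x = 6, so x = 3.
Then 2E = 30 + 4·3 = 42, so E = 21, V = 2E/3 = 14, F = 6 + 3 = 9.

21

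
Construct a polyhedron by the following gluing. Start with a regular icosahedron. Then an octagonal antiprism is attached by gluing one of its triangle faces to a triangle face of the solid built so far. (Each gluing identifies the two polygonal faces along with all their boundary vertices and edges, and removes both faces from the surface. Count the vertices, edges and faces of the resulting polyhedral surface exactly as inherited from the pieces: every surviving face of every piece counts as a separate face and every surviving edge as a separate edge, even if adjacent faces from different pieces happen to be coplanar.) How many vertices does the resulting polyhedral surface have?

A regular icosahedron: V=12, E=30, F=20.
Attach an octagonal antiprism (V=16, E=32, F=18) along a 3-gon: merge 3 vertices and 3 edges, delete both glued faces → V=25, E=59, F=36.
Check: V − E + F = 25 − 59 + 36 = 2.

25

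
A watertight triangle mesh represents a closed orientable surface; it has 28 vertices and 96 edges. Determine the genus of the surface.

Every face is a triangle and each edge borders two faces, so 3F = 2·96, giving F = 64.
χ = V − E + F = 28 − 96 + 64 = -4.
For a closed orientable surface χ = 2 − 2g, so g = (2 − (-4))/2 = 3.

3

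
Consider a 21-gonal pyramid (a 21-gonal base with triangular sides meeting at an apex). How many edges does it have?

A pyramid on an n-gon base has one n-gon and n triangles: V = 21 + 1 = 22, E = 2·21 = 42, F = 21 + 1 = 22.

42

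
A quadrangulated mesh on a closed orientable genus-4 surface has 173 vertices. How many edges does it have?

358

χ = 2 − 2·4 = -6, and every face is a square so 4F = 2E.
V − E + F = -6 with E = 4F/2 gives 173 − (4/2 − 1)·F = -6, so F = 179 and E = 358.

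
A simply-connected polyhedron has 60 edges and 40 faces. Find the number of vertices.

22

Here V − E + F = 2.
V = 2 + E − F = 2 + 60 − 40 = 22.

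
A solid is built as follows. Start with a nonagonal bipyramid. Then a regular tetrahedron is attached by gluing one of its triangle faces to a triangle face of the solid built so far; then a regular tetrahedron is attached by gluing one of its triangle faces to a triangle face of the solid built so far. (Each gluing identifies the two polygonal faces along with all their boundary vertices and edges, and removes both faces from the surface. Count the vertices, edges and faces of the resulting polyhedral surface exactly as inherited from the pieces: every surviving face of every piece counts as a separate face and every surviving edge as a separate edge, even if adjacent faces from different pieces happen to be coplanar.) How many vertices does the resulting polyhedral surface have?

A nonagonal bipyramid: V=11, E=27, F=18.
Attach a regular tetrahedron (V=4, E=6, F=4) along a 3-gon: merge 3 vertices and 3 edges, delete both glued faces → V=12, E=30, F=20.
Attach a regular tetrahedron (V=4, E=6, F=4) along a 3-gon: merge 3 vertices and 3 edges, delete both glued faces → V=13, E=33, F=22.
Check: V − E + F = 13 − 33 + 22 = 2.

13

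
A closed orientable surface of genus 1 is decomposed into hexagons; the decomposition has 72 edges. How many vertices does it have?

χ = 2 − 2·1 = 0, and every face is a hexagon so 6F = 2E.
F = 2E/6 = 24. Then V = 0 + E − F = 0 + 72 − 24 = 48.

48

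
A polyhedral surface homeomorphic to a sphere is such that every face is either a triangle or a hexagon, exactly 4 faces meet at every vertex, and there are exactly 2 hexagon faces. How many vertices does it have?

12

Let x be the number of triangles; then F = 2 + x.
Edge–face incidences: 2E = 6·2 + 3·x = 12 + 3x.
Every vertex has degree 4, so 4V = 2E.
Euler: V − E + F = 2 ⇒ (2E)/4 − E + (2 + x) = 2.
Multiply by 8: 2·(2E) − 4·(2E) + 8·(2 + x) = 16, i.e. 16 + 8x − 2·(12 + 3x) = 16.
Collecting terms: 2x − 8 = 16, so 2x = 24, so x = 12.
Then 2E = 12 + 3·12 = 48, so E = 24, V = 2E/4 = 12, F = 2 + 12 = 14.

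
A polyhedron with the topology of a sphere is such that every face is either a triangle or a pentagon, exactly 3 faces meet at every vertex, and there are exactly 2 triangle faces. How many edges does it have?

18

Let x be the number of pentagons; then F = 2 + x.
Edge–face incidences: 2E = 3·2 + 5·x = 6 + 5x.
Every vertex has degree 3, so 3V = 2E.
Euler: V − E + F = 2 ⇒ (2E)/3 − E + (2 + x) = 2.
Multiply by 6: 2·(2E) − 3·(2E) + 6·(2 + x) = 12, i.e. 12 + 6x − (6 + 5x) = 12.
Collecting terms: x + 6 = 12, so x = 6.
Then 2E = 6 + 5·6 = 36, so E = 18, V = 2E/3 = 12, F = 2 + 6 = 8.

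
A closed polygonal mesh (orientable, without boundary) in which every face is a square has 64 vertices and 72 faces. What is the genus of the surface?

Every face is a square, so 2E = 4·72 = 288, giving E = 144.
χ = V − E + F = 64 − 144 + 72 = -8.
For a closed orientable surface χ = 2 − 2g, so g = (2 − (-8))/2 = 5.

5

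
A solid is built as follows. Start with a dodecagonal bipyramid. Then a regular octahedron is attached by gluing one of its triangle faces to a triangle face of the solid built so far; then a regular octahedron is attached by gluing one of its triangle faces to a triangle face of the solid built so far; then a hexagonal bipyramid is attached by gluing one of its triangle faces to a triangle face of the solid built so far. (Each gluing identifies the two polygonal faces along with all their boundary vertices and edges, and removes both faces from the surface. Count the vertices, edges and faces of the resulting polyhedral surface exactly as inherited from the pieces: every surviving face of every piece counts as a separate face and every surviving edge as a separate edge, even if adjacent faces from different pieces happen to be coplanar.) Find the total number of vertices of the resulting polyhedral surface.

25

A dodecagonal bipyramid: V=14, E=36, F=24.
Attach a regular octahedron (V=6, E=12, F=8) along a 3-gon: merge 3 vertices and 3 edges, delete both glued faces → V=17, E=45, F=30.
Attach a regular octahedron (V=6, E=12, F=8) along a 3-gon: merge 3 vertices and 3 edges, delete both glued faces → V=20, E=54, F=36.
Attach a hexagonal bipyramid (V=8, E=18, F=12) along a 3-gon: merge 3 vertices and 3 edges, delete both glued faces → V=25, E=69, F=46.
Check: V − E + F = 25 − 69 + 46 = 2.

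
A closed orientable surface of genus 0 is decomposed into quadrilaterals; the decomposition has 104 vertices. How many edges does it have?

χ = 2 − 2·0 = 2, and every face is a square so 4F = 2E.
V − E + F = 2 with E = 4F/2 gives 104 − (4/2 − 1)·F = 2, so F = 102 and E = 204.

204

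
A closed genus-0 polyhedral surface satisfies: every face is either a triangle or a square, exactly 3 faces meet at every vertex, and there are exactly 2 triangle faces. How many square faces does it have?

Let x be the number of squares; then F = 2 + x.
Edge–face incidences: 2E = 3·2 + 4·x = 6 + 4x.
Every vertex has degree 3, so 3V = 2E.
Euler: V − E + F = 2 ⇒ (2E)/3 − E + (2 + x) = 2.
Multiply by 6: 2·(2E) − 3·(2E) + 6·(2 + x) = 12, i.e. 12 + 6x − (6 + 4x) = 12.
Collecting terms: 2x + 6 = 12, so 2x = 6, so x = 3.
Then 2E = 6 + 4·3 = 18, so E = 9, V = 2E/3 = 6, F = 2 + 3 = 5.

3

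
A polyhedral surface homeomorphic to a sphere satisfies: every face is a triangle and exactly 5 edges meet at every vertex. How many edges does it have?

Each face has 3 edges and each edge borders two faces, so 2E = 3F.
Each vertex has degree 5, so 5V = 2E and hence V = 3F/5.
Euler: V − E + F = 2 ⇒ (3F/5) − (3F/2) + F = 2.
Multiply by 10: (6 − 15 + 10)F = 20, i.e. 1F = 20.
So F = 20, E = 3·20/2 = 30, V = 3·20/5 = 12.

30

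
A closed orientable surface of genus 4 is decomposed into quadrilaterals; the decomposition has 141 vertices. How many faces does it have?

147

χ = 2 − 2·4 = -6, and every face is a square so 4F = 2E.
V − E + F = -6 with E = 4F/2 gives 141 − (4/2 − 1)·F = -6, so F = 147 and E = 294.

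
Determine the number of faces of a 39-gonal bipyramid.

78

A bipyramid over an n-gon has 2n triangular faces and n + 2 vertices: V = 39 + 2 = 41, E = 3·39 = 117, F = 2·39 = 78.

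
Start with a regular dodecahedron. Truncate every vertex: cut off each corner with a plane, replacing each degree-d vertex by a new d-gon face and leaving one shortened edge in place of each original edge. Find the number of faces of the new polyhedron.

The base solid has V = 20, E = 30, F = 12.
Truncation replaces each original edge-end by a new vertex, so V′ = 2E = 60.
Each original edge survives, and each old vertex of degree d contributes d new edges; summing degrees gives Σd = 2E, so E′ = E + 2E = 3E = 90.
Each original face survives and each original vertex becomes one new face: F′ = F + V = 32.

32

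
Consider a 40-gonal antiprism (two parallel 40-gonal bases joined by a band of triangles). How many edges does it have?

160

An antiprism on an n-gon has two n-gon caps and 2n triangles: V = 2·40 = 80, E = 4·40 = 160, F = 2·40 + 2 = 82.
Check: V − E + F = 80 − 160 + 82 = 2.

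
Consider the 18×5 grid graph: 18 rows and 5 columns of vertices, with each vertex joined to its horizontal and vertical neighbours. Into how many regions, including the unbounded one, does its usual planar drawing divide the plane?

The grid has V = 18·5 = 90 vertices and E = 18·4 + 5·17 = 157 edges.
F = 2 − V + E = 2 − 90 + 157 = 69.

69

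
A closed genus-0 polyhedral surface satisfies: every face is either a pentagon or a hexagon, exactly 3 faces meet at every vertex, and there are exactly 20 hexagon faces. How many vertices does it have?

Let x be the number of pentagons; then F = 20 + x.
Edge–face incidences: 2E = 6·20 + 5·x = 120 + 5x.
Every vertex has degree 3, so 3V = 2E.
Euler: V − E + F = 2 ⇒ (2E)/3 − E + (20 + x) = 2.
Multiply by 6: 2·(2E) − 3·(2E) + 6·(20 + x) = 12, i.e. 120 + 6x − (120 + 5x) = 12.
Collecting terms: x = 12.
Then 2E = 120 + 5·12 = 180, so E = 90, V = 2E/3 = 60, F = 20 + 12 = 32.

60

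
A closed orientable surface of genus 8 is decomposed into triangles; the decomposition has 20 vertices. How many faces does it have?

68

χ = 2 − 2·8 = -14, and every face is a triangle so 3F = 2E.
V − E + F = -14 with E = 3F/2 gives 20 − (3/2 − 1)·F = -14, so F = 68 and E = 102.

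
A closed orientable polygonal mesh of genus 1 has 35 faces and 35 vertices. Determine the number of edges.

For a closed orientable surface of genus 1, χ = 2 − 2·1 = 0.
E = V + F − (0) = 35 + 35 − (0) = 70.

70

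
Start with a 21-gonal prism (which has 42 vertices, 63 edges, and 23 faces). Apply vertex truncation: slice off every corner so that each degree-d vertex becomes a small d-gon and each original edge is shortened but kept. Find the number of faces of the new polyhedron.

Truncation replaces each original edge-end by a new vertex, so V′ = 2E = 126.
Each original edge survives, and each old vertex of degree d contributes d new edges; summing degrees gives Σd = 2E, so E′ = E + 2E = 3E = 189.
Each original face survives and each original vertex becomes one new face: F′ = F + V = 65.

65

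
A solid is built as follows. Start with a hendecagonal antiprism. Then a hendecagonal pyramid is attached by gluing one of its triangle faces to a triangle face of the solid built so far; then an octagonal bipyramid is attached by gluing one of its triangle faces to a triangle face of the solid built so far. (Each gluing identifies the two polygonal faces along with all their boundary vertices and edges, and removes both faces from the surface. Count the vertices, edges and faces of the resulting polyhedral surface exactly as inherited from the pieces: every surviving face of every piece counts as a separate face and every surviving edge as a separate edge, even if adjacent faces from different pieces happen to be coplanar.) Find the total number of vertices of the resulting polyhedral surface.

38

A hendecagonal antiprism: V=22, E=44, F=24.
Attach a hendecagonal pyramid (V=12, E=22, F=12) along a 3-gon: merge 3 vertices and 3 edges, delete both glued faces → V=31, E=63, F=34.
Attach an octagonal bipyramid (V=10, E=24, F=16) along a 3-gon: merge 3 vertices and 3 edges, delete both glued faces → V=38, E=84, F=48.
Check: V − E + F = 38 − 84 + 48 = 2.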